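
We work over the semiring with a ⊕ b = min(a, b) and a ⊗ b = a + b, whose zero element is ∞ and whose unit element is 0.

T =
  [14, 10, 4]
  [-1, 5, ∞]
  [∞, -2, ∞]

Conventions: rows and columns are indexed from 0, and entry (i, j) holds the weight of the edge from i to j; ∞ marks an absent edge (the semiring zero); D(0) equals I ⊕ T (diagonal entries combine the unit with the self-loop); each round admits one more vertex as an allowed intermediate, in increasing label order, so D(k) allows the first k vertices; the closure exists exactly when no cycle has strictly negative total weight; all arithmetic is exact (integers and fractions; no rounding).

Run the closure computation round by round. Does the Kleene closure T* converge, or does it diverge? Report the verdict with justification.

D(0):
  [0, 10, 4]
  [-1, 0, ∞]
  [∞, -2, 0]
D(1):
  [0, 10, 4]
  [-1, 0, 3]
  [∞, -2, 0]
D(2):
  [0, 10, 4]
  [-1, 0, 3]
  [-3, -2, 0]
D(3):
  [0, 2, 4]
  [-1, 0, 3]
  [-3, -2, 0]
Key observation: every diagonal entry stays at the unit through all rounds, so no improving cycle exists.
Answer: CONVERGES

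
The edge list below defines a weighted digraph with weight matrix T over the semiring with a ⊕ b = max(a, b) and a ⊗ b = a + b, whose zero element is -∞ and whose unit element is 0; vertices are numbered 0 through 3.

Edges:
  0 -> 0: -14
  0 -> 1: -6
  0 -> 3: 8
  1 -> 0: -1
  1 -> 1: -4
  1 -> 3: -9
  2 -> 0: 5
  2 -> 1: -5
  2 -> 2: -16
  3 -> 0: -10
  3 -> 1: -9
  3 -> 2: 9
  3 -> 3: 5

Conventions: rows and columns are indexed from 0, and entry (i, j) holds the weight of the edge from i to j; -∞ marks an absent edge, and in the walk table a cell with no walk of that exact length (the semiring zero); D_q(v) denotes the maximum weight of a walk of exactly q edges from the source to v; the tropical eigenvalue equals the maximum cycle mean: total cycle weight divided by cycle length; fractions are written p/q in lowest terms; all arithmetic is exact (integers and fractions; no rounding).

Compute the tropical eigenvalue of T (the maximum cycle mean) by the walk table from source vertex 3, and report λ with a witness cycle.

q=0: [-∞, -∞, -∞, 0]
q=1: [-10, -9, 9, 5]
q=2: [14, 4, 14, 10]
q=3: [19, 9, 19, 22]
q=4: [24, 14, 31, 27]
Optimal cycle mean attained by: cycle 0->3->2->0, total 8 + 9 + 5, length 3.
Answer: λ = 22/3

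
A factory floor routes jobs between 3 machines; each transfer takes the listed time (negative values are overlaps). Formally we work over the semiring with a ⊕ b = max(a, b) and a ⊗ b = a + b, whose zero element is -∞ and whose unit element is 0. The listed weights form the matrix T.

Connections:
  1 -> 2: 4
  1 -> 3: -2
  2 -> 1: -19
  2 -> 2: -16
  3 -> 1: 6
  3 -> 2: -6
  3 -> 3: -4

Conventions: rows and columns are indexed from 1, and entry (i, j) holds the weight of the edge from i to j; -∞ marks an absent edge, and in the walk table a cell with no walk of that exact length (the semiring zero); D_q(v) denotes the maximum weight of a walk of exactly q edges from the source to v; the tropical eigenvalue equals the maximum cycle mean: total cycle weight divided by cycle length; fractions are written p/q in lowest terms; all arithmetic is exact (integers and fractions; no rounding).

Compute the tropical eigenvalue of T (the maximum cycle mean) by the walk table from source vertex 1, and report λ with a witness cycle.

q=0: [0, -∞, -∞]
q=1: [-∞, 4, -2]
q=2: [4, -8, -6]
q=3: [0, 8, 2]
Optimal cycle mean attained by: cycle 1->3->1, total (-2) + 6, length 2.
Answer: λ = 2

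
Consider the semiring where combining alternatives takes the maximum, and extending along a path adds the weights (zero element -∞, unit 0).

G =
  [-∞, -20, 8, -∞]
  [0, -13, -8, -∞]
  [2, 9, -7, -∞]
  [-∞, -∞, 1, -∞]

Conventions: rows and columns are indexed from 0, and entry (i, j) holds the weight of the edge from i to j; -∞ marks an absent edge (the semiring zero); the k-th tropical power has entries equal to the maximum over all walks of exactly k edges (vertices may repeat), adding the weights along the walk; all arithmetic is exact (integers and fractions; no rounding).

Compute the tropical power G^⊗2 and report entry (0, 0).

G^⊗2:
  [10, 17, 1, -∞]
  [-6, 1, 8, -∞]
  [9, 2, 10, -∞]
  [3, 10, -6, -∞]
Key observation: the optimum is the walk 0->2->0, with weight 8 + 2 = 10.
Optimal value attained by: walk 0->2->0.
Answer: (G^⊗2)[0][0] = 10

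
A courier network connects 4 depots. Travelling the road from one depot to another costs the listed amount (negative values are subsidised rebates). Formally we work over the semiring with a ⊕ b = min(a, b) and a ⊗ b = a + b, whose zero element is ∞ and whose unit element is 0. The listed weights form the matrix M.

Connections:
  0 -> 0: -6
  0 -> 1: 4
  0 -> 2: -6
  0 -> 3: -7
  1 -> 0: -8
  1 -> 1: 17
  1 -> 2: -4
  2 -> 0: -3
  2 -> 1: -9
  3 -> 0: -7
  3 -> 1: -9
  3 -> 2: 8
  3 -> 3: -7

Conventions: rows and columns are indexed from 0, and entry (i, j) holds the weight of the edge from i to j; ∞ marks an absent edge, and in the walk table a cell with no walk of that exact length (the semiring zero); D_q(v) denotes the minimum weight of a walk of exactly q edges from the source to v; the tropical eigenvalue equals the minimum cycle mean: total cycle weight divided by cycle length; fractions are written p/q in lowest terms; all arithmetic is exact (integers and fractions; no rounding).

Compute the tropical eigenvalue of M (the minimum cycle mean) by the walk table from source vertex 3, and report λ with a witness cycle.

q=0: [∞, ∞, ∞, 0]
q=1: [-7, -9, 8, -7]
q=2: [-17, -16, -13, -14]
q=3: [-24, -23, -23, -24]
q=4: [-31, -33, -30, -31]
Optimal cycle mean attained by: cycle 0->3->1->0, total (-7) + (-9) + (-8), length 3.
Answer: λ = -8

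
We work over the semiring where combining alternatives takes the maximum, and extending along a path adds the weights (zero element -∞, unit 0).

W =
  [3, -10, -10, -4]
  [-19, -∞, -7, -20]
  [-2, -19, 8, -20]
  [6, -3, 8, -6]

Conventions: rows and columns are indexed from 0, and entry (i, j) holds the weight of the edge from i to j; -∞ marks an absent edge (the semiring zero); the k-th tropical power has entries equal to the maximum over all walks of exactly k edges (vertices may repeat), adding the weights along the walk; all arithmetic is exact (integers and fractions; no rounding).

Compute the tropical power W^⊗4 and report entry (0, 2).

W^⊗2:
  [6, -7, 4, -1]
  [-9, -23, 1, -23]
  [6, -11, 16, -6]
  [9, -4, 16, 2]
W^⊗3:
  [9, -4, 12, 2]
  [-1, -18, 9, -13]
  [14, -3, 24, 2]
  [14, -1, 24, 5]
W^⊗4:
  [12, -1, 20, 5]
  [7, -10, 17, -5]
  [22, 5, 32, 10]
  [22, 5, 32, 10]
Key observation: the optimum is the walk 0->3->2->2->2, with weight (-4) + 8 + 8 + 8 = 20.
Optimal value attained by: walk 0->3->2->2->2.
Answer: (W^⊗4)[0][2] = 20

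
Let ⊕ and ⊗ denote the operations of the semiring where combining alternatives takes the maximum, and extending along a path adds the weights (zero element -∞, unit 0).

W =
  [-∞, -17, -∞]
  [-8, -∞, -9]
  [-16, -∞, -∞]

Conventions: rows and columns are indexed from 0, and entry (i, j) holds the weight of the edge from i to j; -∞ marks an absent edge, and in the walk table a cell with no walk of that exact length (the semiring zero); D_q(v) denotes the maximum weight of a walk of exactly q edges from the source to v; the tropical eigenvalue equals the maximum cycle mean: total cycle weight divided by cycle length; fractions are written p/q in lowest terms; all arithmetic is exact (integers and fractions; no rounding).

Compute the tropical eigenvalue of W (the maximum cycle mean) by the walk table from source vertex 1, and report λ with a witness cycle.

q=0: [-∞, 0, -∞]
q=1: [-8, -∞, -9]
q=2: [-25, -25, -∞]
q=3: [-33, -42, -34]
Optimal cycle mean attained by: cycle 0->1->0, total (-17) + (-8), length 2.
Answer: λ = -25/2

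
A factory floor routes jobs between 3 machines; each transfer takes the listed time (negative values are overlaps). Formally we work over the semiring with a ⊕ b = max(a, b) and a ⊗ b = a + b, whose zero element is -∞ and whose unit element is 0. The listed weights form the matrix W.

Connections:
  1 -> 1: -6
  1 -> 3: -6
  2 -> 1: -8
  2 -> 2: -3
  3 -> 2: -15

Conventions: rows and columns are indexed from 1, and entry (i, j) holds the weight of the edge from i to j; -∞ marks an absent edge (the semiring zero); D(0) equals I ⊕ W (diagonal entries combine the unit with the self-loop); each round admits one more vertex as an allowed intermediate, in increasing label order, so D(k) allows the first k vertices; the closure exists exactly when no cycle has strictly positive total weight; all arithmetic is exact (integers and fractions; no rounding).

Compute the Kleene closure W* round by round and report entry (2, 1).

D(0):
  [0, -∞, -6]
  [-8, 0, -∞]
  [-∞, -15, 0]
D(1):
  [0, -∞, -6]
  [-8, 0, -14]
  [-∞, -15, 0]
D(2):
  [0, -∞, -6]
  [-8, 0, -14]
  [-23, -15, 0]
D(3):
  [0, -21, -6]
  [-8, 0, -14]
  [-23, -15, 0]
Answer: W*[2][1] = -8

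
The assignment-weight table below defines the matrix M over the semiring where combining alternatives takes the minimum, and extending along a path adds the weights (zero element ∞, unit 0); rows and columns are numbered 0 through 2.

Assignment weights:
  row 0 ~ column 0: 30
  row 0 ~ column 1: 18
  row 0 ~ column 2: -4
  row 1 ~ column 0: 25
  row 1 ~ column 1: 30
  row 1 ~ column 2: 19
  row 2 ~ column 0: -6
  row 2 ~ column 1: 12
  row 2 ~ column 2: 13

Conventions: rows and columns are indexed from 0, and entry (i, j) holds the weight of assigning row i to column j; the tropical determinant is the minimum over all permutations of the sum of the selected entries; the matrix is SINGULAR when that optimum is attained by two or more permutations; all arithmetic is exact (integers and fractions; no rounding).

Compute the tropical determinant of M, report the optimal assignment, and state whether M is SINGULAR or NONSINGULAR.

σ = (0, 1, 2): 30 + 30 + 13 = 73
σ = (0, 2, 1): 30 + 19 + 12 = 61
σ = (1, 0, 2): 18 + 25 + 13 = 56
σ = (1, 2, 0): 18 + 19 + (-6) = 31
σ = (2, 0, 1): (-4) + 25 + 12 = 33
σ = (2, 1, 0): (-4) + 30 + (-6) = 20
Optimal value attained by: σ = (2, 1, 0).
Answer: det⊕(M) = 20; verdict: NONSINGULAR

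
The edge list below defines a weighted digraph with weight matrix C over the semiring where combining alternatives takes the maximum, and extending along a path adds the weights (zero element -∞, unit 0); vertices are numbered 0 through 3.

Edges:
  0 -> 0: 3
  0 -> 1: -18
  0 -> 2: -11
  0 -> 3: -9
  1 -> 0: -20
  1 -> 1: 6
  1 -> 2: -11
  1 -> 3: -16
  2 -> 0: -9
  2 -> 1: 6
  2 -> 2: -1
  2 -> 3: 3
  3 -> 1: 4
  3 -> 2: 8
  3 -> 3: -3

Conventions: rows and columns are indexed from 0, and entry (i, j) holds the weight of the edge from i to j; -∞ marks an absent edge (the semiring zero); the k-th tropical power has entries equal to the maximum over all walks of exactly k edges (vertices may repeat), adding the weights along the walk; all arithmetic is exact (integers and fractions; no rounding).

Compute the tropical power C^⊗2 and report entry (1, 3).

C^⊗2:
  [6, -5, -1, -6]
  [-14, 12, -5, -8]
  [-6, 12, 11, 2]
  [-1, 14, 7, 11]
Key observation: the optimum is the walk 1->2->3, with weight (-11) + 3 = -8.
Optimal value attained by: walk 1->2->3.
Answer: (C^⊗2)[1][3] = -8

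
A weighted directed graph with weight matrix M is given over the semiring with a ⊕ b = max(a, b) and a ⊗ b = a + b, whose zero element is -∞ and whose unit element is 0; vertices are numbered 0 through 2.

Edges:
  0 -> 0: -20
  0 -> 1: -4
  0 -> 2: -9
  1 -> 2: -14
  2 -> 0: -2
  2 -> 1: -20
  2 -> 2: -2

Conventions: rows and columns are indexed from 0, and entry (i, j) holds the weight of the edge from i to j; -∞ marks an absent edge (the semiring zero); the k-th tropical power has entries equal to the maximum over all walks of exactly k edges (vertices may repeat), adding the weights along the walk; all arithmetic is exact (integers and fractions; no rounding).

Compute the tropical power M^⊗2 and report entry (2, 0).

M^⊗2:
  [-11, -24, -11]
  [-16, -34, -16]
  [-4, -6, -4]
Key observation: the optimum is the walk 2->2->0, with weight (-2) + (-2) = -4.
Optimal value attained by: walk 2->2->0.
Answer: (M^⊗2)[2][0] = -4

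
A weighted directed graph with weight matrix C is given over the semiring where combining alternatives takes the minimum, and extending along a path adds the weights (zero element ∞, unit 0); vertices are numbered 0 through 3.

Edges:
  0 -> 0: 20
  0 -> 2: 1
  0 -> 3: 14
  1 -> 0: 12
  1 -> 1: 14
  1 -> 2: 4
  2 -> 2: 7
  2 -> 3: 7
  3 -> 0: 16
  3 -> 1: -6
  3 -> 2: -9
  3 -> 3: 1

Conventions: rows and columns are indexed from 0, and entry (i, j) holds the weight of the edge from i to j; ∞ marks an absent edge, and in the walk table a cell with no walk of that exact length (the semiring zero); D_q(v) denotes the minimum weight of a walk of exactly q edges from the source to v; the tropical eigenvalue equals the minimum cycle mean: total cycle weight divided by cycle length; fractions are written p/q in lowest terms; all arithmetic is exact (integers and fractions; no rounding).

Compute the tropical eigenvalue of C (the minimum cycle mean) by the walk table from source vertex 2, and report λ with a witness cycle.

q=0: [∞, ∞, 0, ∞]
q=1: [∞, ∞, 7, 7]
q=2: [23, 1, -2, 8]
q=3: [13, 2, -1, 5]
q=4: [14, -1, -4, 6]
Optimal cycle mean attained by: cycle 2->3->2, total 7 + (-9), length 2.
Answer: λ = -1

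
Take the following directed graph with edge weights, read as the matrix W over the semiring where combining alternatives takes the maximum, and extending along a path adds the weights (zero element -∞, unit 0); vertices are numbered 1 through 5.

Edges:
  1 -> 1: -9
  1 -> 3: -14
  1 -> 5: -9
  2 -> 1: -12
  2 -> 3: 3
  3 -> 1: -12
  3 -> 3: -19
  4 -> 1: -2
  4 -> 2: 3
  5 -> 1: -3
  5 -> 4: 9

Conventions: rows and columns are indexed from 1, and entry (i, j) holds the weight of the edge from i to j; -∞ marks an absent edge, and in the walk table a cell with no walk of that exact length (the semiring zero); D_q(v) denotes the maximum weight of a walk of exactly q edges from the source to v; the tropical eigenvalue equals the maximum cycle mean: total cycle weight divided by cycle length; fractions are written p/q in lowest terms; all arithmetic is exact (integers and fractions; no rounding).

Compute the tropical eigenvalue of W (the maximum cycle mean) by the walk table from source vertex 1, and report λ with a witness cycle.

q=0: [0, -∞, -∞, -∞, -∞]
q=1: [-9, -∞, -14, -∞, -9]
q=2: [-12, -∞, -23, 0, -18]
q=3: [-2, 3, -26, -9, -21]
q=4: [-9, -6, 6, -12, -11]
q=5: [-6, -9, -3, -2, -18]
Optimal cycle mean attained by: cycle 1->5->4->1, total (-9) + 9 + (-2), length 3.
Answer: λ = -2/3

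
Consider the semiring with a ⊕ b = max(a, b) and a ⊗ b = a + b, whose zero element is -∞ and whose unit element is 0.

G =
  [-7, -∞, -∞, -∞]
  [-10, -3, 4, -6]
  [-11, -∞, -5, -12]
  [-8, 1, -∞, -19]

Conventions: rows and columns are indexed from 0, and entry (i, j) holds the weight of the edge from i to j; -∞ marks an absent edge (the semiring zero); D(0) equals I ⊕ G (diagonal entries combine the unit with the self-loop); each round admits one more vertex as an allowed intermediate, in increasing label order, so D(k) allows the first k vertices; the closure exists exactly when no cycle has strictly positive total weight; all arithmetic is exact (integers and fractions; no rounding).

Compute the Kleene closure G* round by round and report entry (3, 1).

D(0):
  [0, -∞, -∞, -∞]
  [-10, 0, 4, -6]
  [-11, -∞, 0, -12]
  [-8, 1, -∞, 0]
D(1):
  [0, -∞, -∞, -∞]
  [-10, 0, 4, -6]
  [-11, -∞, 0, -12]
  [-8, 1, -∞, 0]
D(2):
  [0, -∞, -∞, -∞]
  [-10, 0, 4, -6]
  [-11, -∞, 0, -12]
  [-8, 1, 5, 0]
D(3):
  [0, -∞, -∞, -∞]
  [-7, 0, 4, -6]
  [-11, -∞, 0, -12]
  [-6, 1, 5, 0]
D(4):
  [0, -∞, -∞, -∞]
  [-7, 0, 4, -6]
  [-11, -11, 0, -12]
  [-6, 1, 5, 0]
Answer: G*[3][1] = 1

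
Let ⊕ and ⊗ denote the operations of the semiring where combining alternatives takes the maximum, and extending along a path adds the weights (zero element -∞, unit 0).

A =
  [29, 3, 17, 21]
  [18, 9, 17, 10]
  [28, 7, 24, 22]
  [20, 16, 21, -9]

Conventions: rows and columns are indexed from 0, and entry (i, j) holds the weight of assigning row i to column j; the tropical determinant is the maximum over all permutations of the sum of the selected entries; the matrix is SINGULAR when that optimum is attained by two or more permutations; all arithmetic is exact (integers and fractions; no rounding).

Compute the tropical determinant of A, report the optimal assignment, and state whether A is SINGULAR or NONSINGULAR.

σ = (0, 1, 2, 3): 29 + 9 + 24 + (-9) = 53
σ = (0, 1, 3, 2): 29 + 9 + 22 + 21 = 81
σ = (0, 2, 1, 3): 29 + 17 + 7 + (-9) = 44
σ = (0, 2, 3, 1): 29 + 17 + 22 + 16 = 84
σ = (0, 3, 1, 2): 29 + 10 + 7 + 21 = 67
σ = (0, 3, 2, 1): 29 + 10 + 24 + 16 = 79
σ = (1, 0, 2, 3): 3 + 18 + 24 + (-9) = 36
σ = (1, 0, 3, 2): 3 + 18 + 22 + 21 = 64
σ = (1, 2, 0, 3): 3 + 17 + 28 + (-9) = 39
σ = (1, 2, 3, 0): 3 + 17 + 22 + 20 = 62
σ = (1, 3, 0, 2): 3 + 10 + 28 + 21 = 62
σ = (1, 3, 2, 0): 3 + 10 + 24 + 20 = 57
σ = (2, 0, 1, 3): 17 + 18 + 7 + (-9) = 33
σ = (2, 0, 3, 1): 17 + 18 + 22 + 16 = 73
σ = (2, 1, 0, 3): 17 + 9 + 28 + (-9) = 45
σ = (2, 1, 3, 0): 17 + 9 + 22 + 20 = 68
σ = (2, 3, 0, 1): 17 + 10 + 28 + 16 = 71
σ = (2, 3, 1, 0): 17 + 10 + 7 + 20 = 54
σ = (3, 0, 1, 2): 21 + 18 + 7 + 21 = 67
σ = (3, 0, 2, 1): 21 + 18 + 24 + 16 = 79
σ = (3, 1, 0, 2): 21 + 9 + 28 + 21 = 79
σ = (3, 1, 2, 0): 21 + 9 + 24 + 20 = 74
σ = (3, 2, 0, 1): 21 + 17 + 28 + 16 = 82
σ = (3, 2, 1, 0): 21 + 17 + 7 + 20 = 65
Optimal value attained by: σ = (0, 2, 3, 1).
Answer: det⊕(A) = 84; verdict: NONSINGULAR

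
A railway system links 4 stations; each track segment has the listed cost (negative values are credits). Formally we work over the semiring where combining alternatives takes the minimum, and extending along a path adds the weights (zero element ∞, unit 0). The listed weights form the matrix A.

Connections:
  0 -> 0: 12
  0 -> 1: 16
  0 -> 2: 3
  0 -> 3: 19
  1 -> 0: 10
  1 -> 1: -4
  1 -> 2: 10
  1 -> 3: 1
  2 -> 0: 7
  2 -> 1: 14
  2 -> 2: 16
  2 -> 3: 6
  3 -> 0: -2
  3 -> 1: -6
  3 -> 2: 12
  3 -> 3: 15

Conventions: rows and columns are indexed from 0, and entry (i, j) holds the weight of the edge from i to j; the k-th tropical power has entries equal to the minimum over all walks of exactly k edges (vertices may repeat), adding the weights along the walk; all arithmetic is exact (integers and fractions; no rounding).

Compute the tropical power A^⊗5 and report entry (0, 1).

A^⊗2:
  [10, 12, 15, 9]
  [-1, -8, 6, -3]
  [4, 0, 10, 15]
  [4, -10, 1, -5]
A^⊗3:
  [7, 3, 13, 13]
  [-5, -12, 2, -7]
  [10, -4, 7, 1]
  [-7, -14, 0, -9]
A^⊗4:
  [11, -1, 10, 4]
  [-9, -16, -2, -11]
  [-1, -8, 6, -3]
  [-11, -18, -4, -13]
A^⊗5:
  [2, -5, 9, 0]
  [-13, -20, -6, -15]
  [-5, -12, 2, -7]
  [-15, -22, -8, -17]
Key observation: the optimum is the walk 0->2->3->1->1->1, with weight 3 + 6 + (-6) + (-4) + (-4) = -5.
Optimal value attained by: walk 0->2->3->1->1->1.
Answer: (A^⊗5)[0][1] = -5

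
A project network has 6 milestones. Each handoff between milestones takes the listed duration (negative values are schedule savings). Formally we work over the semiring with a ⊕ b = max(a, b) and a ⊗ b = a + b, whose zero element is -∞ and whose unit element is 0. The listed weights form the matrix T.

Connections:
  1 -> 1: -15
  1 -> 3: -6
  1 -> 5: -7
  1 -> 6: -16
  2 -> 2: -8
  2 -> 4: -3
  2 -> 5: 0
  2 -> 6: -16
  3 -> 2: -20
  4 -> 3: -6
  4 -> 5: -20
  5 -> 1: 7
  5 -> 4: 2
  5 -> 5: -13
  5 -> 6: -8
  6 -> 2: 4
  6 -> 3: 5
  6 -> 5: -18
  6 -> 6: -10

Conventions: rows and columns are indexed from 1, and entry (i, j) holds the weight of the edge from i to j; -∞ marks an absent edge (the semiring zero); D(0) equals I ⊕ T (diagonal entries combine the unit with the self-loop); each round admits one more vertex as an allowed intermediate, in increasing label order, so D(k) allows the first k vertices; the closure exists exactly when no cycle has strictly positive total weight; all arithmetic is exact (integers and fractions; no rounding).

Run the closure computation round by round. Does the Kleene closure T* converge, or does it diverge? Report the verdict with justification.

D(0):
  [0, -∞, -6, -∞, -7, -16]
  [-∞, 0, -∞, -3, 0, -16]
  [-∞, -20, 0, -∞, -∞, -∞]
  [-∞, -∞, -6, 0, -20, -∞]
  [7, -∞, -∞, 2, 0, -8]
  [-∞, 4, 5, -∞, -18, 0]
D(1):
  [0, -∞, -6, -∞, -7, -16]
  [-∞, 0, -∞, -3, 0, -16]
  [-∞, -20, 0, -∞, -∞, -∞]
  [-∞, -∞, -6, 0, -20, -∞]
  [7, -∞, 1, 2, 0, -8]
  [-∞, 4, 5, -∞, -18, 0]
D(2):
  [0, -∞, -6, -∞, -7, -16]
  [-∞, 0, -∞, -3, 0, -16]
  [-∞, -20, 0, -23, -20, -36]
  [-∞, -∞, -6, 0, -20, -∞]
  [7, -∞, 1, 2, 0, -8]
  [-∞, 4, 5, 1, 4, 0]
D(3):
  [0, -26, -6, -29, -7, -16]
  [-∞, 0, -∞, -3, 0, -16]
  [-∞, -20, 0, -23, -20, -36]
  [-∞, -26, -6, 0, -20, -42]
  [7, -19, 1, 2, 0, -8]
  [-∞, 4, 5, 1, 4, 0]
D(4):
  [0, -26, -6, -29, -7, -16]
  [-∞, 0, -9, -3, 0, -16]
  [-∞, -20, 0, -23, -20, -36]
  [-∞, -26, -6, 0, -20, -42]
  [7, -19, 1, 2, 0, -8]
  [-∞, 4, 5, 1, 4, 0]
D(5):
  [0, -26, -6, -5, -7, -15]
  [7, 0, 1, 2, 0, -8]
  [-13, -20, 0, -18, -20, -28]
  [-13, -26, -6, 0, -20, -28]
  [7, -19, 1, 2, 0, -8]
  [11, 4, 5, 6, 4, 0]
D(6):
  [0, -11, -6, -5, -7, -15]
  [7, 0, 1, 2, 0, -8]
  [-13, -20, 0, -18, -20, -28]
  [-13, -24, -6, 0, -20, -28]
  [7, -4, 1, 2, 0, -8]
  [11, 4, 5, 6, 4, 0]
Key observation: every diagonal entry stays at the unit through all rounds, so no improving cycle exists.
Answer: CONVERGES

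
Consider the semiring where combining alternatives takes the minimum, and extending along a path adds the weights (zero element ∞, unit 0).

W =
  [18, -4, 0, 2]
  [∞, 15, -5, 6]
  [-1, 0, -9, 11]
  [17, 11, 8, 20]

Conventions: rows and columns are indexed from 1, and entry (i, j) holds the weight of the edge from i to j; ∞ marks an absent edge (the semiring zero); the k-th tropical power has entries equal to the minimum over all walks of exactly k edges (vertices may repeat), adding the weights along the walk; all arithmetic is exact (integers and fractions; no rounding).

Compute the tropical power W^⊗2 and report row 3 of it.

W^⊗2:
  [-1, 0, -9, 2]
  [-6, -5, -14, 6]
  [-10, -9, -18, 1]
  [7, 8, -1, 17]
Answer: row 3 of W^⊗2 = [-10, -9, -18, 1]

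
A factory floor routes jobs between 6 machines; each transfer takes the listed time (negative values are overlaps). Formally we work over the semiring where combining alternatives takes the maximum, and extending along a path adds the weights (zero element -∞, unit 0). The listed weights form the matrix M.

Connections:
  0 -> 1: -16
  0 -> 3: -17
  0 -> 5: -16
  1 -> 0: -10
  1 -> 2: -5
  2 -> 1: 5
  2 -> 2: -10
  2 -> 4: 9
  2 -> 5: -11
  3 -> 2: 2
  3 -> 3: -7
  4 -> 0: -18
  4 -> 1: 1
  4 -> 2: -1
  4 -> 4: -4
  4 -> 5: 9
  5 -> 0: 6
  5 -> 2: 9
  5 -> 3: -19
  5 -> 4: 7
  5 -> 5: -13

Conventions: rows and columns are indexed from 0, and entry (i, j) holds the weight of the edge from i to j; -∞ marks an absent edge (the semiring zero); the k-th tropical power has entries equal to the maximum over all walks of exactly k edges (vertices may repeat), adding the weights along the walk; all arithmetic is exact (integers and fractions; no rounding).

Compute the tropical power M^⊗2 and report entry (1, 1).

M^⊗2:
  [-10, -∞, -7, -24, -9, -29]
  [-∞, 0, -15, -27, 4, -16]
  [-5, 10, 8, -30, 5, 18]
  [-∞, 7, -5, -14, 11, -9]
  [15, 4, 18, -10, 16, 5]
  [-7, 14, 6, -11, 18, 16]
Key observation: the optimum is the walk 1->2->1, with weight (-5) + 5 = 0.
Optimal value attained by: walk 1->2->1.
Answer: (M^⊗2)[1][1] = 0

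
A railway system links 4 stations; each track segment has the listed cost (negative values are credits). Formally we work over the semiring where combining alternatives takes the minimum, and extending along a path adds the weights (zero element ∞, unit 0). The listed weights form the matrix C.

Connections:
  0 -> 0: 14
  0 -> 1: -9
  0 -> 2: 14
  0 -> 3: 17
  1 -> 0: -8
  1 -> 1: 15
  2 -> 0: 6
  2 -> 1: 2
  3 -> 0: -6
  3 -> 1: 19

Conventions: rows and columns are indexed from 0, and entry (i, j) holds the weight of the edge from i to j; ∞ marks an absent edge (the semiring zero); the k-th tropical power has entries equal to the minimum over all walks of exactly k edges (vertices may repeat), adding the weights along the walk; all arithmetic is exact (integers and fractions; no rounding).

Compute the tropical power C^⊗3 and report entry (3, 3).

C^⊗2:
  [-17, 5, 28, 31]
  [6, -17, 6, 9]
  [-6, -3, 20, 23]
  [8, -15, 8, 11]
C^⊗3:
  [-3, -26, -3, 0]
  [-25, -3, 20, 23]
  [-11, -15, 8, 11]
  [-23, -1, 22, 25]
Key observation: the optimum is the walk 3->0->0->3, with weight (-6) + 14 + 17 = 25.
Optimal value attained by: walk 3->0->0->3.
Answer: (C^⊗3)[3][3] = 25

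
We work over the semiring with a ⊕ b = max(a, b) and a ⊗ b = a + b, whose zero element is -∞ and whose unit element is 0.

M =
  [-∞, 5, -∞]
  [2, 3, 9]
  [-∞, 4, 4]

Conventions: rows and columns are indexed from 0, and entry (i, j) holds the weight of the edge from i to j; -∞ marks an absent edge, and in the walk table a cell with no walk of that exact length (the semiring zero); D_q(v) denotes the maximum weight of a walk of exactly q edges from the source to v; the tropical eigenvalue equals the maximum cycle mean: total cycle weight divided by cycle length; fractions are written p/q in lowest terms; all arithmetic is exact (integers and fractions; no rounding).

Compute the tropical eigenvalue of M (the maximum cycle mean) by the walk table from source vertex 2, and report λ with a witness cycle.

q=0: [-∞, -∞, 0]
q=1: [-∞, 4, 4]
q=2: [6, 8, 13]
q=3: [10, 17, 17]
Optimal cycle mean attained by: cycle 1->2->1, total 9 + 4, length 2.
Answer: λ = 13/2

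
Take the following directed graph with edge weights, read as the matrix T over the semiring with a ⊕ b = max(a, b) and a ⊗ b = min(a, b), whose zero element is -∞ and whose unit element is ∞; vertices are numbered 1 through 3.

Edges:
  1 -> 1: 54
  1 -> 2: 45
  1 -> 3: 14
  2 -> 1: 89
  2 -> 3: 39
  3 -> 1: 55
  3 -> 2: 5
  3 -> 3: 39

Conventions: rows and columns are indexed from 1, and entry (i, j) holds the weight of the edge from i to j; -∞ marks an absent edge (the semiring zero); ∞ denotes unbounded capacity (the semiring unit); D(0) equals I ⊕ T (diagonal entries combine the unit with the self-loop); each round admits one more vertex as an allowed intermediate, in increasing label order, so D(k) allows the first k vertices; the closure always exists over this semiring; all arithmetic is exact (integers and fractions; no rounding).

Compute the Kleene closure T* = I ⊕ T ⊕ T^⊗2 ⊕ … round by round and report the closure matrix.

D(0):
  [∞, 45, 14]
  [89, ∞, 39]
  [55, 5, ∞]
D(1):
  [∞, 45, 14]
  [89, ∞, 39]
  [55, 45, ∞]
D(2):
  [∞, 45, 39]
  [89, ∞, 39]
  [55, 45, ∞]
D(3):
  [∞, 45, 39]
  [89, ∞, 39]
  [55, 45, ∞]
Answer: T* = [[∞, 45, 39], [89, ∞, 39], [55, 45, ∞]]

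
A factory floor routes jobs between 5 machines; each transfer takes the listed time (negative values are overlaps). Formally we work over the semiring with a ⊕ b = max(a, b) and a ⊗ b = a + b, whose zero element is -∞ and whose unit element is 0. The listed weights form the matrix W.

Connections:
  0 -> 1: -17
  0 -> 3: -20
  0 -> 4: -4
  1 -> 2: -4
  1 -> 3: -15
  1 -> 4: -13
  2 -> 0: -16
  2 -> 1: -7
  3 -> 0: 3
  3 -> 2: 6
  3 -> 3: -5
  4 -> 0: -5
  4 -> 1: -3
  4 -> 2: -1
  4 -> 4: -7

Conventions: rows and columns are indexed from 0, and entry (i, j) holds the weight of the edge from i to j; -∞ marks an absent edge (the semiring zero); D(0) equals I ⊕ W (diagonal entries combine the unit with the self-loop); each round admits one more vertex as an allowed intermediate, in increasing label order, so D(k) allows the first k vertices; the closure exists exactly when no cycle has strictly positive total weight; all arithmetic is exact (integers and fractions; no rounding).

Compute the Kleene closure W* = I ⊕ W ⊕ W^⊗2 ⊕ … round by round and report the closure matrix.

D(0):
  [0, -17, -∞, -20, -4]
  [-∞, 0, -4, -15, -13]
  [-16, -7, 0, -∞, -∞]
  [3, -∞, 6, 0, -∞]
  [-5, -3, -1, -∞, 0]
D(1):
  [0, -17, -∞, -20, -4]
  [-∞, 0, -4, -15, -13]
  [-16, -7, 0, -36, -20]
  [3, -14, 6, 0, -1]
  [-5, -3, -1, -25, 0]
D(2):
  [0, -17, -21, -20, -4]
  [-∞, 0, -4, -15, -13]
  [-16, -7, 0, -22, -20]
  [3, -14, 6, 0, -1]
  [-5, -3, -1, -18, 0]
D(3):
  [0, -17, -21, -20, -4]
  [-20, 0, -4, -15, -13]
  [-16, -7, 0, -22, -20]
  [3, -1, 6, 0, -1]
  [-5, -3, -1, -18, 0]
D(4):
  [0, -17, -14, -20, -4]
  [-12, 0, -4, -15, -13]
  [-16, -7, 0, -22, -20]
  [3, -1, 6, 0, -1]
  [-5, -3, -1, -18, 0]
D(5):
  [0, -7, -5, -20, -4]
  [-12, 0, -4, -15, -13]
  [-16, -7, 0, -22, -20]
  [3, -1, 6, 0, -1]
  [-5, -3, -1, -18, 0]
Answer: W* = [[0, -7, -5, -20, -4], [-12, 0, -4, -15, -13], [-16, -7, 0, -22, -20], [3, -1, 6, 0, -1], [-5, -3, -1, -18, 0]]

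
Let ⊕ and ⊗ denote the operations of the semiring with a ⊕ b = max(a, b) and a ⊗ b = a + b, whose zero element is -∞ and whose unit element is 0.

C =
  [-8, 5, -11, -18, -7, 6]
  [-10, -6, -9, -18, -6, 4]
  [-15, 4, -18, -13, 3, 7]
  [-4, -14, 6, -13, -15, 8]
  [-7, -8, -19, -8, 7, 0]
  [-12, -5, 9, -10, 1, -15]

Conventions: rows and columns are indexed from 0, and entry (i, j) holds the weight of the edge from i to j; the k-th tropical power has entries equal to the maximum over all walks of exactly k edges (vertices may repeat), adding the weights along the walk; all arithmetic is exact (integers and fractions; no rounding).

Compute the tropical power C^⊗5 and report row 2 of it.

C^⊗2:
  [-5, 1, 15, -4, 7, 9]
  [-8, -1, 13, -6, 5, -2]
  [-4, 2, 16, -3, 10, 8]
  [-4, 10, 17, -2, 9, 13]
  [0, -1, 9, -1, 14, 7]
  [-6, 13, -4, -4, 12, 16]
C^⊗3:
  [0, 19, 18, 2, 18, 22]
  [-2, 17, 7, 0, 16, 20]
  [3, 20, 17, 3, 19, 23]
  [2, 21, 22, 4, 20, 24]
  [7, 13, 16, 6, 21, 16]
  [5, 11, 25, 6, 19, 17]
C^⊗4:
  [11, 22, 31, 12, 25, 25]
  [9, 15, 29, 10, 23, 21]
  [12, 21, 32, 13, 26, 24]
  [13, 26, 33, 14, 27, 29]
  [14, 20, 25, 13, 28, 23]
  [12, 29, 26, 12, 28, 32]
C^⊗5:
  [18, 35, 34, 18, 34, 38]
  [16, 33, 30, 16, 32, 36]
  [19, 36, 33, 19, 35, 39]
  [20, 37, 38, 20, 36, 40]
  [21, 29, 32, 20, 35, 32]
  [21, 30, 41, 22, 35, 33]
Answer: row 2 of C^⊗5 = [19, 36, 33, 19, 35, 39]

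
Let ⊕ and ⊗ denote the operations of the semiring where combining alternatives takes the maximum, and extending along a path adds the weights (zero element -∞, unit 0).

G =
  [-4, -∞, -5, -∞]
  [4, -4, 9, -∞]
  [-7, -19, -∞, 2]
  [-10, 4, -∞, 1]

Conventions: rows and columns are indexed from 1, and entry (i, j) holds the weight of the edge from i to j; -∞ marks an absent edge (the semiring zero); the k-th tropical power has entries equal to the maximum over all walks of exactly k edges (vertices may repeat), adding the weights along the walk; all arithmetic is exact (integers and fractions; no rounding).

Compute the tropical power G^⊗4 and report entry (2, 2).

G^⊗2:
  [-8, -24, -9, -3]
  [2, -8, 5, 11]
  [-8, 6, -10, 3]
  [8, 5, 13, 2]
G^⊗3:
  [-12, 1, -13, -2]
  [1, 15, 1, 12]
  [10, 7, 15, 4]
  [9, 6, 14, 15]
G^⊗4:
  [5, 2, 10, -1]
  [19, 16, 24, 13]
  [11, 8, 16, 17]
  [10, 19, 15, 16]
Key observation: the optimum is the walk 2->3->4->4->2, with weight 9 + 2 + 1 + 4 = 16.
Optimal value attained by: walk 2->3->4->4->2.
Answer: (G^⊗4)[2][2] = 16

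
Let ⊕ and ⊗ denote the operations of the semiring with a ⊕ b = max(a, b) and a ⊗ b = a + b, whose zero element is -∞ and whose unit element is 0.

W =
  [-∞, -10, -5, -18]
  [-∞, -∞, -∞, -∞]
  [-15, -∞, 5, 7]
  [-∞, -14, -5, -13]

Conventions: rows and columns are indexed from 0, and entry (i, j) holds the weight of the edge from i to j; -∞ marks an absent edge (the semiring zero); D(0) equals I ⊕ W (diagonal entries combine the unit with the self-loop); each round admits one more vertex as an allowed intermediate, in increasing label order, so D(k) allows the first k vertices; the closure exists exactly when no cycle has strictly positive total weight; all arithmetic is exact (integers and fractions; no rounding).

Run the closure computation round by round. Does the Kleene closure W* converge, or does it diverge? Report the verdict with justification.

Detection: at round 0, diagonal entry (2, 2) turns strictly positive.
Key observation: the cycle 2->2 has total weight 5, which is strictly positive.
Answer: DIVERGES — positive cycle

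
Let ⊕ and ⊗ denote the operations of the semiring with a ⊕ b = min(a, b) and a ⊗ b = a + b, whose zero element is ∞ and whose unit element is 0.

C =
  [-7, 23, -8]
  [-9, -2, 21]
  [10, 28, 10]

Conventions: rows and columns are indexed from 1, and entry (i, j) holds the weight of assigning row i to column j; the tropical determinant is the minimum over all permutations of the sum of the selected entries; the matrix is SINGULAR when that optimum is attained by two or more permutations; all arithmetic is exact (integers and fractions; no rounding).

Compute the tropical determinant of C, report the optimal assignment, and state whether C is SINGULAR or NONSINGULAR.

σ = (1, 2, 3): (-7) + (-2) + 10 = 1
σ = (1, 3, 2): (-7) + 21 + 28 = 42
σ = (2, 1, 3): 23 + (-9) + 10 = 24
σ = (2, 3, 1): 23 + 21 + 10 = 54
σ = (3, 1, 2): (-8) + (-9) + 28 = 11
σ = (3, 2, 1): (-8) + (-2) + 10 = 0
Optimal value attained by: σ = (3, 2, 1).
Answer: det⊕(C) = 0; verdict: NONSINGULAR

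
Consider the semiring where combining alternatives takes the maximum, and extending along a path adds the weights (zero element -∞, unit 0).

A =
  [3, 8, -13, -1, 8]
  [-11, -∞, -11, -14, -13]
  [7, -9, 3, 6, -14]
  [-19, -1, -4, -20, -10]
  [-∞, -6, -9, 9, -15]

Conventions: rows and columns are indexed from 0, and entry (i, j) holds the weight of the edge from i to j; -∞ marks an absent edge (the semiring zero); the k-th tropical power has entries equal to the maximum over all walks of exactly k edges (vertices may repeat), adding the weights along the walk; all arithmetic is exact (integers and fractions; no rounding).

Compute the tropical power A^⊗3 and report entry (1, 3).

A^⊗2:
  [6, 11, -1, 17, 11]
  [-4, -3, -8, -4, -3]
  [10, 15, 6, 9, 15]
  [3, -11, -1, 2, -11]
  [-2, 8, 5, -3, -1]
A^⊗3:
  [9, 16, 13, 20, 14]
  [-1, 4, -5, 6, 4]
  [13, 18, 9, 24, 18]
  [6, 11, 2, 5, 11]
  [12, 6, 8, 11, 6]
Key observation: the optimum is the walk 1->0->4->3, with weight (-11) + 8 + 9 = 6.
Optimal value attained by: walk 1->0->4->3.
Answer: (A^⊗3)[1][3] = 6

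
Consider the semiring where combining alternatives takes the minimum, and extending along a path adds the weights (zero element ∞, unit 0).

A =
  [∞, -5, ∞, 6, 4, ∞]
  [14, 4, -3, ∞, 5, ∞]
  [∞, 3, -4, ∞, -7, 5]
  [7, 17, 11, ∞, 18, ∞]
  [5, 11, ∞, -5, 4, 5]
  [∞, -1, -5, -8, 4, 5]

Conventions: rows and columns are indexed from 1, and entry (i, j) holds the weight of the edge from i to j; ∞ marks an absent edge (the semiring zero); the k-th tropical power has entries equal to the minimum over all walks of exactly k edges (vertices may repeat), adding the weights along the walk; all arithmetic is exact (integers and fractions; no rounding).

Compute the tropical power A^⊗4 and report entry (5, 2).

A^⊗2:
  [9, -1, -8, -1, 0, 9]
  [10, 0, -7, 0, -10, 2]
  [-2, -1, -8, -12, -11, -2]
  [23, 2, 7, 13, 4, 16]
  [2, 0, 0, -3, 8, 9]
  [-1, -2, -9, -3, -12, 0]
A^⊗3:
  [5, -5, -12, -5, -15, -3]
  [-5, -4, -11, -15, -14, -5]
  [-6, -7, -12, -16, -15, -6]
  [9, 6, -1, -1, 0, 9]
  [4, -3, -4, 1, -7, 5]
  [-7, -6, -13, -17, -16, -7]
A^⊗4:
  [-10, -9, -16, -20, -19, -10]
  [-9, -10, -15, -19, -18, -9]
  [-10, -11, -16, -20, -19, -10]
  [5, 2, -5, -5, -8, 4]
  [-2, -1, -8, -12, -11, -2]
  [-11, -12, -17, -21, -20, -11]
Key observation: the optimum is the walk 5->6->3->3->2, with weight 5 + (-5) + (-4) + 3 = -1.
Optimal value attained by: walk 5->6->3->3->2.
Answer: (A^⊗4)[5][2] = -1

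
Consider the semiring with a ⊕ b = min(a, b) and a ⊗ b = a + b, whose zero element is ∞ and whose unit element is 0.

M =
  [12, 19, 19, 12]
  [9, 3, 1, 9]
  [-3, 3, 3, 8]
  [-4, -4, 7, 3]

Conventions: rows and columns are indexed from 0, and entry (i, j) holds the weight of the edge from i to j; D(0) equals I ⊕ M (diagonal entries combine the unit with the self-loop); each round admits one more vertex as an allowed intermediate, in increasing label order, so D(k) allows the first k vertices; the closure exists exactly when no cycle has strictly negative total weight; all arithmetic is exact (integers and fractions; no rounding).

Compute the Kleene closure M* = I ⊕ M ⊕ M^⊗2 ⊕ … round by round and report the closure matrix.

D(0):
  [0, 19, 19, 12]
  [9, 0, 1, 9]
  [-3, 3, 0, 8]
  [-4, -4, 7, 0]
D(1):
  [0, 19, 19, 12]
  [9, 0, 1, 9]
  [-3, 3, 0, 8]
  [-4, -4, 7, 0]
D(2):
  [0, 19, 19, 12]
  [9, 0, 1, 9]
  [-3, 3, 0, 8]
  [-4, -4, -3, 0]
D(3):
  [0, 19, 19, 12]
  [-2, 0, 1, 9]
  [-3, 3, 0, 8]
  [-6, -4, -3, 0]
D(4):
  [0, 8, 9, 12]
  [-2, 0, 1, 9]
  [-3, 3, 0, 8]
  [-6, -4, -3, 0]
Answer: M* = [[0, 8, 9, 12], [-2, 0, 1, 9], [-3, 3, 0, 8], [-6, -4, -3, 0]]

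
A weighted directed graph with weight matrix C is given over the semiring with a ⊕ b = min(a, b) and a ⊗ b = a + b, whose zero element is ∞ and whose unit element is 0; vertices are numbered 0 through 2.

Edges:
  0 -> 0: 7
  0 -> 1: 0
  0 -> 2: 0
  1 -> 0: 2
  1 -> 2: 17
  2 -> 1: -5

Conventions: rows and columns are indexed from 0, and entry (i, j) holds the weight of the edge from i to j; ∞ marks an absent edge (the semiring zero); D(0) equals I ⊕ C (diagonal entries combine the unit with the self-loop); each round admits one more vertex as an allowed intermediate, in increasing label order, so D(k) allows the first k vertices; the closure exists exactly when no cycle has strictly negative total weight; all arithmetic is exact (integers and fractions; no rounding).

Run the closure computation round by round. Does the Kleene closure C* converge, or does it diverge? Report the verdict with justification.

D(0):
  [0, 0, 0]
  [2, 0, 17]
  [∞, -5, 0]
D(1):
  [0, 0, 0]
  [2, 0, 2]
  [∞, -5, 0]
Detection: at round 2, diagonal entry (2, 2) turns strictly negative.
Key observation: the cycle 2->1->0->2 has total weight (-5) + 2 + 0, which is strictly negative.
Answer: DIVERGES — negative cycle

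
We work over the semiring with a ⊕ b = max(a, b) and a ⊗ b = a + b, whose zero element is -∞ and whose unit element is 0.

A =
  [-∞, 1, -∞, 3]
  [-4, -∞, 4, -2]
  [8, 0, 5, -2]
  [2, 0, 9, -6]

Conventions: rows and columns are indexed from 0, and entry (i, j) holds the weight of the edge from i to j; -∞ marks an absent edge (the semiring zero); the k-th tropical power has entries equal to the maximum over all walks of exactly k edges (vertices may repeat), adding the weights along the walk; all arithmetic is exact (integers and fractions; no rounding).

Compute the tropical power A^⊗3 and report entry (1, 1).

A^⊗2:
  [5, 3, 12, -1]
  [12, 4, 9, 2]
  [13, 9, 10, 11]
  [17, 9, 14, 7]
A^⊗3:
  [20, 12, 17, 10]
  [17, 13, 14, 15]
  [18, 14, 20, 16]
  [22, 18, 19, 20]
Key observation: the optimum is the walk 1->2->0->1, with weight 4 + 8 + 1 = 13.
Optimal value attained by: walk 1->2->0->1.
Answer: (A^⊗3)[1][1] = 13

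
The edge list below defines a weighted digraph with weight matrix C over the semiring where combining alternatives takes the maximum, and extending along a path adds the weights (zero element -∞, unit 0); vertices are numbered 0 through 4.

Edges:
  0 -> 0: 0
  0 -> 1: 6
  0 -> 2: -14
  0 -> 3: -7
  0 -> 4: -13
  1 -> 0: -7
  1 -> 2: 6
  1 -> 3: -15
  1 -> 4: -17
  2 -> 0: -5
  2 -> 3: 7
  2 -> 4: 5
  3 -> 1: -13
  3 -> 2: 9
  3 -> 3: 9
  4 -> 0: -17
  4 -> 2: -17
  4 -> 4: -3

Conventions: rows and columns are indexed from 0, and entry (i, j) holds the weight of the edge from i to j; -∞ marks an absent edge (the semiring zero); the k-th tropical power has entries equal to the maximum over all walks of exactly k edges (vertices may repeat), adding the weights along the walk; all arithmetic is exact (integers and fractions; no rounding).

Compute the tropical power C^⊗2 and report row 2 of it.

C^⊗2:
  [0, 6, 12, 2, -9]
  [1, -1, -6, 13, 11]
  [-5, 1, 16, 16, 2]
  [4, -4, 18, 18, 14]
  [-17, -11, -20, -10, -6]
Answer: row 2 of C^⊗2 = [-5, 1, 16, 16, 2]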